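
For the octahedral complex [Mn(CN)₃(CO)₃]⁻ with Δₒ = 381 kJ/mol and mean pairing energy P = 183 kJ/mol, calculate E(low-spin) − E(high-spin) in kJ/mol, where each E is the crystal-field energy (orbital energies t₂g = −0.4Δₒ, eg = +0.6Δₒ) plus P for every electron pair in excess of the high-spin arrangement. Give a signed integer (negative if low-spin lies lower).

Ligand charges: 3×(-1) from CN⁻ and 3×(+0) from CO sum to -3; with overall charge -1, Mn is +2.
Mn is in group 7, so Mn²⁺ is d⁵ (7 − 2 = 5).
High-spin: t₂g³ eg², CFSE = 0.0Δₒ = 0 kJ/mol.
Low-spin: t₂g⁵ eg⁰, orbital CFSE = -2.0Δₒ = -762 kJ/mol; plus 2 excess pairs × P = +366 kJ/mol; total -396 kJ/mol.
The difference is -396 − (0) = -396 kJ/mol, so low-spin lies lower.

-396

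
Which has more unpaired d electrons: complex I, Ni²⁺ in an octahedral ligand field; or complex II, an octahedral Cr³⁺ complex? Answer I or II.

II

I: Ni sits in group 10; removing 2 electrons leaves Ni²⁺ with 10 − 2 = 8 d electrons; t₂g⁶ eg² → 2 unpaired.
II: Cr is in group 6, so Cr³⁺ is d³ (6 − 3 = 3); t2g^3 e_g^0 → 3 unpaired.
So II has more unpaired electrons.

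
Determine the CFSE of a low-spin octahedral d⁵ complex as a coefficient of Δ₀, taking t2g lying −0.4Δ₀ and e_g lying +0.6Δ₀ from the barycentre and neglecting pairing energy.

-2.0 Δ₀

Configuration: t2g^5 e_g^0.
CFSE = 5(-0.4Δ₀) + 0(0.6Δ₀) = -2.0Δ₀ + 0.0Δ₀ = -2.0Δ₀.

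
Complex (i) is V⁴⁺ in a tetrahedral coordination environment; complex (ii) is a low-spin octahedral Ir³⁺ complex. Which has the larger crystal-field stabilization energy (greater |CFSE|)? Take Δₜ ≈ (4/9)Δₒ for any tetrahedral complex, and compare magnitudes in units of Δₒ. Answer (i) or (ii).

(i): V is in group 5, so V⁴⁺ is d¹ (5 − 4 = 1); With tetrahedral geometry the complex is necessarily high-spin; e¹ t₂⁰, CFSE = -0.6Δₜ ≈ -0.27Δₒ.
(ii): Ir is in group 9, so Ir³⁺ is d⁶ (9 − 3 = 6); t2g^6 e_g^0, CFSE = -2.4Δₒ.
So (ii) has the larger |CFSE|.

(ii)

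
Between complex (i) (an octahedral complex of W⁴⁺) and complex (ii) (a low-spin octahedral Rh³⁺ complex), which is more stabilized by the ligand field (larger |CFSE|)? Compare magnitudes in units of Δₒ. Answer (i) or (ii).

(i): W sits in group 6; removing 4 electrons leaves W⁴⁺ with 6 − 4 = 2 d electrons; t₂g² eg⁰, CFSE = -0.8Δₒ.
(ii): Rh sits in group 9; removing 3 electrons leaves Rh³⁺ with 9 − 3 = 6 d electrons; t2g^6 e_g^0, CFSE = -2.4Δₒ.
So (ii) has the larger |CFSE|.

(ii)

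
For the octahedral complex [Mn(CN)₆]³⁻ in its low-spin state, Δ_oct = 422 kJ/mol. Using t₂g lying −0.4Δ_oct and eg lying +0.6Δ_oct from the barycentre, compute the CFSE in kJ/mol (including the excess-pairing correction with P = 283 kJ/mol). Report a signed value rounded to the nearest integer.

-392

Each CN⁻ contributes -1; 6 × (-1) = -6. With overall charge -3, Mn is in the +3 oxidation state.
Group 7 minus oxidation state +3 gives a d⁴ configuration for Mn³⁺.
Configuration: t₂g⁴ eg⁰.
The orbital stabilization is -1.6Δ_oct = -1.6 × 422 = -675 kJ/mol.
Pairing penalty: 1 pair vs 0 in the high-spin reference → 1 extra × P = 283 kJ/mol.
Overall CFSE = -675 + 283 = -392 kJ/mol.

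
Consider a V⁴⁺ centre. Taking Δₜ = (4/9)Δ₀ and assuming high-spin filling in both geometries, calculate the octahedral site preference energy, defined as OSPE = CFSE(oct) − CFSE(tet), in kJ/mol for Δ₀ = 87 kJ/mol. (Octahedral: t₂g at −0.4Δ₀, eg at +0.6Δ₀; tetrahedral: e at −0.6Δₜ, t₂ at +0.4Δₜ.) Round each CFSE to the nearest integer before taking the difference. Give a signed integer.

-12

V sits in group 5; removing 4 electrons leaves V⁴⁺ with 5 − 4 = 1 d electrons.
Octahedral high-spin t₂g¹ eg⁰: CFSE = -0.4 × 87 = -35 kJ/mol.
Tetrahedral e¹ t₂⁰ gives -0.6Δₜ = -0.6 × (4/9) × 87 = -23 kJ/mol.
OSPE = CFSE(oct) − CFSE(tet) = -35 − (-23) = -12 kJ/mol.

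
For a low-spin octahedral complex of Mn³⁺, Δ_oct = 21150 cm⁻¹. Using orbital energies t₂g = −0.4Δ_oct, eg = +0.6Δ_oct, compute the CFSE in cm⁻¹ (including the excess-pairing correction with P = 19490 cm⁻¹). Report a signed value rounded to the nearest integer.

Mn³⁺: group 7, so d-count = 7 − 3 = 4.
Electron filling gives t₂g⁴ eg⁰.
Orbital CFSE = 4(-0.4) + 0(0.6) = -1.6Δ_oct = -1.6 × 21150 = -33840 cm⁻¹.
Relative to high-spin t₂g³ eg¹ (0 paired), the low-spin configuration has 1 additional pair, contributing +1 × 19490 = +19490 cm⁻¹.
Overall CFSE = -33840 + 19490 = -14350 cm⁻¹.

-14350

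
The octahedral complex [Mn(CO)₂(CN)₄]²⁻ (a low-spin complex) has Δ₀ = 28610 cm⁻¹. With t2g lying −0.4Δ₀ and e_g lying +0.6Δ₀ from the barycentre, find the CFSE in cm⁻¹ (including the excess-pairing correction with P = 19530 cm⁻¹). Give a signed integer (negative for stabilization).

-18160

Ligand charges: 2×(+0) from CO and 4×(-1) from CN⁻ sum to -4; with overall charge -2, Mn is +2.
Group 7 minus oxidation state +2 gives a d⁵ configuration for Mn²⁺.
Electron filling gives t2g^5 e_g^0.
Orbital CFSE = 5(-0.4) + 0(0.6) = -2.0Δ₀ = -2.0 × 28610 = -57220 cm⁻¹.
Pairing penalty: 2 pairs vs 0 in the high-spin reference → 2 extra × P = 39060 cm⁻¹.
Overall CFSE = -57220 + 39060 = -18160 cm⁻¹.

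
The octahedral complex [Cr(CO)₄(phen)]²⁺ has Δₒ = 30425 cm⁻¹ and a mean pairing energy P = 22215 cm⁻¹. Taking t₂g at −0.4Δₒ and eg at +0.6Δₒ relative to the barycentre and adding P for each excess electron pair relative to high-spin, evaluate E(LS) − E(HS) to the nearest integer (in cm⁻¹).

Ligand charges: 4×(+0) from CO and 1×(+0) from phen sum to +0; with overall charge +2, Cr is +2.
Cr sits in group 6; removing 2 electrons leaves Cr²⁺ with 6 − 2 = 4 d electrons.
High-spin: t₂g³ eg¹, CFSE = -0.6Δₒ = -18255 cm⁻¹.
For low-spin the configuration is t₂g⁴ eg⁰: orbital energy -1.6 × 30425 = -48680 cm⁻¹, and 1 additional pair relative to high-spin adds 22215 cm⁻¹, giving -26465 cm⁻¹.
The difference is -26465 − (-18255) = -8210 cm⁻¹, so low-spin lies lower.

-8210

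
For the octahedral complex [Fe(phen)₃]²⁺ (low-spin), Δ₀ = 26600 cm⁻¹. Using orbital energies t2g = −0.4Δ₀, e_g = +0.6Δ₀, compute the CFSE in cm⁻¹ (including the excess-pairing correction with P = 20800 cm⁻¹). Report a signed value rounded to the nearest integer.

-22240

phen is neutral, so the +2 overall charge sits on Fe: oxidation state +2.
Fe²⁺: group 8, so d-count = 8 − 2 = 6.
Configuration: t2g^6 e_g^0.
CFSE(orbital) = 6×(-0.4Δ₀) + 0×(0.6Δ₀) = -2.4Δ₀; with Δ₀ = 26600 cm⁻¹ that is -63840 cm⁻¹.
High-spin d⁶ would be t2g^4 e_g^2 with 1 pair; low-spin has 3, so 2 excess pairs cost +2P = +41600 cm⁻¹.
Combining: -63840 + 41600 = -22240 cm⁻¹.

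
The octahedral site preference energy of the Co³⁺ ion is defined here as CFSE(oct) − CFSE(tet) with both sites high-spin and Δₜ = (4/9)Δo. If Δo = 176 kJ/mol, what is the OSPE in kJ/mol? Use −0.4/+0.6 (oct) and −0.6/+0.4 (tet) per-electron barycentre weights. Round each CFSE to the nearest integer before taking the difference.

-23

Co³⁺: group 9, so d-count = 9 − 3 = 6.
Octahedral high-spin t₂g⁴ eg²: CFSE = -0.4 × 176 = -70 kJ/mol.
Tetrahedral: e³ t₂³, CFSE = 3(−0.6) + 3(+0.4) = -0.6Δₜ = -0.6 × (4/9) × 176 = -47 kJ/mol.
Subtracting, OSPE = -70 − (-47) = -23 kJ/mol.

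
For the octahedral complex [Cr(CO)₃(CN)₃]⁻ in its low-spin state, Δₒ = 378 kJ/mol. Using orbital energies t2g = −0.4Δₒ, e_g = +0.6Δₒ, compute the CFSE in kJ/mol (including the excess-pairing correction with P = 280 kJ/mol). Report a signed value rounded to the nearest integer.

Ligand charges: 3×(+0) from CO and 3×(-1) from CN⁻ sum to -3; with overall charge -1, Cr is +2.
Group 6 minus oxidation state +2 gives a d⁴ configuration for Cr²⁺.
Electron filling gives t2g^4 e_g^0.
The orbital stabilization is -1.6Δₒ = -1.6 × 378 = -605 kJ/mol.
High-spin d⁴ would be t2g^3 e_g^1 with 0 pairs; low-spin has 1, so 1 excess pair costs +1P = +280 kJ/mol.
Net CFSE = -605 + 280 = -325 kJ/mol.

-325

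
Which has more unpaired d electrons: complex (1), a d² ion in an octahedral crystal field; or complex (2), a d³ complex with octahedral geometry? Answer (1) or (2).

(1): For octahedral d² the high- and low-spin configurations coincide; t₂g² eg⁰ → 2 unpaired.
(2): t₂g³ eg⁰ → 3 unpaired.
So (2) has more unpaired electrons.

(2)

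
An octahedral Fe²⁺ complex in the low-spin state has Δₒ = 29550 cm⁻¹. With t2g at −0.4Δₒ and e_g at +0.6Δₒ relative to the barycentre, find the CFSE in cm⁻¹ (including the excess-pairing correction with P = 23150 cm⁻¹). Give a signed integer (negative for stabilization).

-24620

Fe²⁺: group 8, so d-count = 8 − 2 = 6.
Electron filling gives t2g^6 e_g^0.
CFSE(orbital) = 6×(-0.4Δₒ) + 0×(0.6Δₒ) = -2.4Δₒ; with Δₒ = 29550 cm⁻¹ that is -70920 cm⁻¹.
Relative to high-spin t2g^4 e_g^2 (1 paired), the low-spin configuration has 2 additional pairs, contributing +2 × 23150 = +46300 cm⁻¹.
Overall CFSE = -70920 + 46300 = -24620 cm⁻¹.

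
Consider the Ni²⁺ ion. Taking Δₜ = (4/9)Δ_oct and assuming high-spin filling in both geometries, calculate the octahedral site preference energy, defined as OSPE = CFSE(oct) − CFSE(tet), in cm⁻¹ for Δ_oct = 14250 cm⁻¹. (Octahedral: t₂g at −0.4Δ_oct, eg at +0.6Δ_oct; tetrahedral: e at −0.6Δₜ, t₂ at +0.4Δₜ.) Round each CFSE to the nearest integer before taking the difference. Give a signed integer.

Ni is in group 10, so Ni²⁺ is d⁸ (10 − 2 = 8).
Octahedral (high-spin): t₂g⁶ eg², CFSE = 6(−0.4) + 2(+0.6) = -1.2Δ_oct = -1.2 × 14250 = -17100 cm⁻¹.
In a tetrahedral site the filling is e⁴ t₂⁴: CFSE(tet) = -0.8Δₜ = -0.8 × (4/9)(14250) = -5067 cm⁻¹.
OSPE = CFSE(oct) − CFSE(tet) = -17100 − (-5067) = -12033 cm⁻¹.

-12033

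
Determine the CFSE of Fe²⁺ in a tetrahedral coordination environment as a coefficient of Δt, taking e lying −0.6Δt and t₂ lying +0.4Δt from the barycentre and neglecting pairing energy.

Fe²⁺: group 8, so d-count = 8 − 2 = 6.
Tetrahedral splitting is small, so the complex is high-spin.
Configuration: e³ t₂³.
CFSE = 3(-0.6Δt) + 3(0.4Δt) = -1.8Δt + 1.2Δt = -0.6Δt.

-0.6 Δt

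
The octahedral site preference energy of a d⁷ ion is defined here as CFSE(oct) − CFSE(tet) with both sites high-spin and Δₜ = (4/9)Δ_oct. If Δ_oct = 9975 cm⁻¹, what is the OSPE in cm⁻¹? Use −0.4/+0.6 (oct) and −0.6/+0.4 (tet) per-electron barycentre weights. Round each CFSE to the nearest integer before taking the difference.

Octahedral high-spin t₂g⁵ eg²: CFSE = -0.8 × 9975 = -7980 cm⁻¹.
Tetrahedral e⁴ t₂³ gives -1.2Δₜ = -1.2 × (4/9) × 9975 = -5320 cm⁻¹.
OSPE = CFSE(oct) − CFSE(tet) = -7980 − (-5320) = -2660 cm⁻¹.

-2660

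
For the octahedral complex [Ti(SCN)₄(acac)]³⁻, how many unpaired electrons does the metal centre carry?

Ligand charges: 4×(-1) from SCN⁻ and 1×(-1) from acac⁻ sum to -5; with overall charge -3, Ti is +2.
Ti²⁺: group 4, so d-count = 4 − 2 = 2.
Configuration: t₂g² eg⁰, giving 2 unpaired electrons.

2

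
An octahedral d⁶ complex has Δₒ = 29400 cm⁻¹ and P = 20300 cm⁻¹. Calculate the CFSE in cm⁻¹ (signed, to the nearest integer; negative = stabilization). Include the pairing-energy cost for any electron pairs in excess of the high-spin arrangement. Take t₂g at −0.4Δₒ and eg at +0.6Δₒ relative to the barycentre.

-29960

Here Δₒ > P (29400 > 20300), so the low-spin state is favoured.
Configuration: t₂g⁶ eg⁰.
Orbital CFSE = -2.4Δₒ = -2.4 × 29400 = -70560 cm⁻¹.
Excess pairs vs high-spin: 3 − 1 = 2; pairing cost = +40600 cm⁻¹.
Net CFSE = -70560 + 40600 = -29960 cm⁻¹.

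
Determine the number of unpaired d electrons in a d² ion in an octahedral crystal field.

Configuration: t2g^2 e_g^0, giving 2 unpaired electrons.

2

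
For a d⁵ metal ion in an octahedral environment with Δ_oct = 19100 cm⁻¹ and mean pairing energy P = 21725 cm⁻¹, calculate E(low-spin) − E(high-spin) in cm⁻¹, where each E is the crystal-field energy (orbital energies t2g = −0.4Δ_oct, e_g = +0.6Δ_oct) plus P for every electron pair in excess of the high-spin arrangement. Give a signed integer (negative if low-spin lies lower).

5250

In the high-spin limit (t2g^3 e_g^2) the orbital term is 0.0Δ_oct = 0 cm⁻¹, with no excess pairing.
Low-spin: t2g^5 e_g^0, orbital CFSE = -2.0Δ_oct = -38200 cm⁻¹; plus 2 excess pairs × P = +43450 cm⁻¹; total 5250 cm⁻¹.
Thus E(LS) − E(HS) = 5250 cm⁻¹.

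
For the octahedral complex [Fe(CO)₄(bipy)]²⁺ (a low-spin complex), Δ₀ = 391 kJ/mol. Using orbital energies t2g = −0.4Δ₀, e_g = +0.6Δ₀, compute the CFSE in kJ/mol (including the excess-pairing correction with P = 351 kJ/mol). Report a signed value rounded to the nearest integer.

Ligand charges: 4×(+0) from CO and 1×(+0) from bipy sum to +0; with overall charge +2, Fe is +2.
Fe sits in group 8; removing 2 electrons leaves Fe²⁺ with 8 − 2 = 6 d electrons.
The d⁶ electrons fill as t2g^6 e_g^0.
CFSE(orbital) = 6×(-0.4Δ₀) + 0×(0.6Δ₀) = -2.4Δ₀; with Δ₀ = 391 kJ/mol that is -938 kJ/mol.
Pairing penalty: 3 pairs vs 1 in the high-spin reference → 2 extra × P = 702 kJ/mol.
Net CFSE = -938 + 702 = -236 kJ/mol.

-236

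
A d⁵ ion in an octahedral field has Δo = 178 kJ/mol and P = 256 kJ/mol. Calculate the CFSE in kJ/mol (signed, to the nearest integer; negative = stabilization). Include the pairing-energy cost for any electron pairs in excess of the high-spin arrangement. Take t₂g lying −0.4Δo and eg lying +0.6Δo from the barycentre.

Δo < P, so pairing is avoided: the ground state is high-spin.
That gives t₂g³ eg².
Orbital CFSE = 0.0Δo = 0.0 × 178 = 0 kJ/mol.
High-spin has no excess pairs, so no pairing correction applies.

0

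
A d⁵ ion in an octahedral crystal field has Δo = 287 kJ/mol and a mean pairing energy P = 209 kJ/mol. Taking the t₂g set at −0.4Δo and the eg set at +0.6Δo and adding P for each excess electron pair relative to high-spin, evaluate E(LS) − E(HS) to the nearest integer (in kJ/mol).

High-spin: t₂g³ eg², CFSE = 0.0Δo = 0 kJ/mol.
Low-spin: t₂g⁵ eg⁰, orbital CFSE = -2.0Δo = -574 kJ/mol; plus 2 excess pairs × P = +418 kJ/mol; total -156 kJ/mol.
E(LS) − E(HS) = -156 − (0) = -156 kJ/mol.

-156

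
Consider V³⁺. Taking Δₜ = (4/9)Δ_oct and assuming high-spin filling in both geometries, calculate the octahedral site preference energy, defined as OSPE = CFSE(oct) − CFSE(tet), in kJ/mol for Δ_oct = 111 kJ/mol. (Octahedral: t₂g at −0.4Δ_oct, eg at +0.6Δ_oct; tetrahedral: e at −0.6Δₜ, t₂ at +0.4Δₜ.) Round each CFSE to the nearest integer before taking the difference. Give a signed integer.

V is in group 5, so V³⁺ is d² (5 − 3 = 2).
Octahedral high-spin t₂g² eg⁰: CFSE = -0.8 × 111 = -89 kJ/mol.
Tetrahedral e² t₂⁰ gives -1.2Δₜ = -1.2 × (4/9) × 111 = -59 kJ/mol.
OSPE = CFSE(oct) − CFSE(tet) = -89 − (-59) = -30 kJ/mol.

-30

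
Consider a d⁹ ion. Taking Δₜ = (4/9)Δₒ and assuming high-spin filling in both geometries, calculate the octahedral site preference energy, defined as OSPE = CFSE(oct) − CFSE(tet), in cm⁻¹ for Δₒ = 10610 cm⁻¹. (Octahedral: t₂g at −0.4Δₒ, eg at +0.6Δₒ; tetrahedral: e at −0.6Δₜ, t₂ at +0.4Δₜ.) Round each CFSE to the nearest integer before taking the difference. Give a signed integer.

Octahedral (high-spin): t2g^6 e_g^3, CFSE = 6(−0.4) + 3(+0.6) = -0.6Δₒ = -0.6 × 10610 = -6366 cm⁻¹.
In a tetrahedral site the filling is e^4 t2^5: CFSE(tet) = -0.4Δₜ = -0.4 × (4/9)(10610) = -1886 cm⁻¹.
Subtracting, OSPE = -6366 − (-1886) = -4480 cm⁻¹.

-4480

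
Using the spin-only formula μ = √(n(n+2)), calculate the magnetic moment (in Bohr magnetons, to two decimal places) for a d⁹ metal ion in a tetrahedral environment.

1.73 Bohr magnetons

With tetrahedral geometry the complex is necessarily high-spin.
Configuration: e⁴ t₂⁵ → 1 unpaired electron.
μ(spin-only) = √[1(1+2)] = √3 ≈ 1.73 Bohr magnetons.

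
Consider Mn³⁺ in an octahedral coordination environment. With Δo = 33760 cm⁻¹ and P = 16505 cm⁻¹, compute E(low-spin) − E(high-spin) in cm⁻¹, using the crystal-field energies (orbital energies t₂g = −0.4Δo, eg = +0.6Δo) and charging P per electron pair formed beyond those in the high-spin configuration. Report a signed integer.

-17255

Mn³⁺: group 7, so d-count = 7 − 3 = 4.
High-spin d⁴ fills as t₂g³ eg¹ with CFSE 3(−0.4) + 1(+0.6) = -0.6Δo = -20256 cm⁻¹.
Low-spin t₂g⁴ eg⁰ gives -1.6Δo = -54016 cm⁻¹, but forming 1 extra pair costs 1P = 16505 cm⁻¹, so E(LS) = -54016 + 16505 = -37511 cm⁻¹.
Thus E(LS) − E(HS) = -17255 cm⁻¹.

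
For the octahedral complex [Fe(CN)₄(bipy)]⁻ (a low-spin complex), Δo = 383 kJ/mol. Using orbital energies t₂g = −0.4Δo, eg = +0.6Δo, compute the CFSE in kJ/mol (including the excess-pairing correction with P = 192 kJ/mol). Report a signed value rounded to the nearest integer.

Ligand charges: 4×(-1) from CN⁻ and 1×(+0) from bipy sum to -4; with overall charge -1, Fe is +3.
Fe³⁺: group 8, so d-count = 8 − 3 = 5.
Configuration: t₂g⁵ eg⁰.
Orbital CFSE = 5(-0.4) + 0(0.6) = -2.0Δo = -2.0 × 383 = -766 kJ/mol.
High-spin d⁵ would be t₂g³ eg² with 0 pairs; low-spin has 2, so 2 excess pairs cost +2P = +384 kJ/mol.
Combining: -766 + 384 = -382 kJ/mol.

-382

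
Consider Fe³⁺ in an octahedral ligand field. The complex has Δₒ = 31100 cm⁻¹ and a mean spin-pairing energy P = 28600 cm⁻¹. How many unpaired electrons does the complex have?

1

Fe is in group 8, so Fe³⁺ is d⁵ (8 − 3 = 5).
Here Δₒ > P (31100 > 28600), so the low-spin state is favoured.
That gives t₂g⁵ eg⁰.
Unpaired electrons: 1.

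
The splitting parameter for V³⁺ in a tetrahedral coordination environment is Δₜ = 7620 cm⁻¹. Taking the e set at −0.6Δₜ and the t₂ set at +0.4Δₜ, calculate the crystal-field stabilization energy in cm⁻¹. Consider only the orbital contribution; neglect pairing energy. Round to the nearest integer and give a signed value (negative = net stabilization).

-9144

V is in group 5, so V³⁺ is d² (5 − 3 = 2).
Tetrahedral splitting is small, so the complex is high-spin.
Configuration: e² t₂⁰.
The orbital stabilization is -1.2Δₜ = -1.2 × 7620 = -9144 cm⁻¹.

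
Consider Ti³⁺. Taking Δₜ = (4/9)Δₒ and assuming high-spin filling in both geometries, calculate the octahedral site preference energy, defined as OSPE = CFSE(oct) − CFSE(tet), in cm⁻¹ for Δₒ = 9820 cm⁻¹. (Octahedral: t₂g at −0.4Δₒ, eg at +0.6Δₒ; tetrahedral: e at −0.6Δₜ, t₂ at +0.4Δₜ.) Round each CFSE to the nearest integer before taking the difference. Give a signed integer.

Group 4 minus oxidation state +3 gives a d¹ configuration for Ti³⁺.
Octahedral (high-spin): t₂g¹ eg⁰, CFSE = 1(−0.4) + 0(+0.6) = -0.4Δₒ = -0.4 × 9820 = -3928 cm⁻¹.
Tetrahedral e¹ t₂⁰ gives -0.6Δₜ = -0.6 × (4/9) × 9820 = -2619 cm⁻¹.
OSPE = CFSE(oct) − CFSE(tet) = -3928 − (-2619) = -1309 cm⁻¹.

-1309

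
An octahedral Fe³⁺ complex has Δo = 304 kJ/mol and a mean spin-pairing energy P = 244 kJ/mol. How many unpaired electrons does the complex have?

1

Group 8 minus oxidation state +3 gives a d⁵ configuration for Fe³⁺.
Here Δo > P (304 > 244), so the low-spin state is favoured.
Configuration: t2g^5 e_g^0.
Unpaired electrons: 1.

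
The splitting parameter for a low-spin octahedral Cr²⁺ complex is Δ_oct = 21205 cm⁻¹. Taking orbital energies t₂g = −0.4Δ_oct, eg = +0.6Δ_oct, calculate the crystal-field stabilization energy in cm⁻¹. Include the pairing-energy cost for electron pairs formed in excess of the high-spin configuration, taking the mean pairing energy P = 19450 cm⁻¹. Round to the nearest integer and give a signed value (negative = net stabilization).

-14478

Group 6 minus oxidation state +2 gives a d⁴ configuration for Cr²⁺.
Configuration: t₂g⁴ eg⁰.
The orbital stabilization is -1.6Δ_oct = -1.6 × 21205 = -33928 cm⁻¹.
High-spin d⁴ would be t₂g³ eg¹ with 0 pairs; low-spin has 1, so 1 excess pair costs +1P = +19450 cm⁻¹.
Combining: -33928 + 19450 = -14478 cm⁻¹.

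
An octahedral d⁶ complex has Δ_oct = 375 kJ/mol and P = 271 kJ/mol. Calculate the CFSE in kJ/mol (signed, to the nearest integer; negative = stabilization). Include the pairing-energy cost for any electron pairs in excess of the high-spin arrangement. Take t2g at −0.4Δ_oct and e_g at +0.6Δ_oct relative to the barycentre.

Δ_oct > P, so pairing is preferred: the ground state is low-spin.
Configuration: t2g^6 e_g^0.
Orbital CFSE = -2.4Δ_oct = -2.4 × 375 = -900 kJ/mol.
Excess pairs vs high-spin: 3 − 1 = 2; pairing cost = +542 kJ/mol.
Net CFSE = -900 + 542 = -358 kJ/mol.

-358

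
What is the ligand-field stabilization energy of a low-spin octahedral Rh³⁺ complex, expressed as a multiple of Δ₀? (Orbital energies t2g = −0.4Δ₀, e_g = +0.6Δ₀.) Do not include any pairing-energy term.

Rh³⁺: group 9, so d-count = 9 − 3 = 6.
Configuration: t2g^6 e_g^0.
CFSE = 6(-0.4Δ₀) + 0(0.6Δ₀) = -2.4Δ₀ + 0.0Δ₀ = -2.4Δ₀.

-2.4 Δ₀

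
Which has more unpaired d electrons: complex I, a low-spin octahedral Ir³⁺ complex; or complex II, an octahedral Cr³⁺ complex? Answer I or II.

I: Ir³⁺: group 9, so d-count = 9 − 3 = 6; t2g^6 e_g^0 → 0 unpaired.
II: Cr is in group 6, so Cr³⁺ is d³ (6 − 3 = 3); For octahedral d³ the high- and low-spin configurations coincide; t₂g³ eg⁰ → 3 unpaired.
So II has more unpaired electrons.

II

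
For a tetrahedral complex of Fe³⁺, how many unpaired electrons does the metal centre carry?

5

Fe³⁺: group 8, so d-count = 8 − 3 = 5.
Tetrahedral splitting is small, so the complex is high-spin.
Configuration: e² t₂³, giving 5 unpaired electrons.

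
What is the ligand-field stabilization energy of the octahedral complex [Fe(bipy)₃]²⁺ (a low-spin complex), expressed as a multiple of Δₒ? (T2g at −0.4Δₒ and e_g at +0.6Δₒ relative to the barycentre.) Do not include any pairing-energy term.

bipy is neutral, so the +2 overall charge sits on Fe: oxidation state +2.
Fe sits in group 8; removing 2 electrons leaves Fe²⁺ with 8 − 2 = 6 d electrons.
Configuration: t2g^6 e_g^0.
CFSE = 6(-0.4Δₒ) + 0(0.6Δₒ) = -2.4Δₒ + 0.0Δₒ = -2.4Δₒ.

-2.4 Δₒ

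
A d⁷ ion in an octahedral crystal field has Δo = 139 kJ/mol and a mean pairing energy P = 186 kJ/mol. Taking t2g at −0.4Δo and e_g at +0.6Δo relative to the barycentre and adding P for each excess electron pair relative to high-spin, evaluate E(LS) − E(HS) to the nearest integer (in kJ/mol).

High-spin: t2g^5 e_g^2, CFSE = -0.8Δo = -111 kJ/mol.
For low-spin the configuration is t2g^6 e_g^1: orbital energy -1.8 × 139 = -250 kJ/mol, and 1 additional pair relative to high-spin adds 186 kJ/mol, giving -64 kJ/mol.
Thus E(LS) − E(HS) = 47 kJ/mol.

47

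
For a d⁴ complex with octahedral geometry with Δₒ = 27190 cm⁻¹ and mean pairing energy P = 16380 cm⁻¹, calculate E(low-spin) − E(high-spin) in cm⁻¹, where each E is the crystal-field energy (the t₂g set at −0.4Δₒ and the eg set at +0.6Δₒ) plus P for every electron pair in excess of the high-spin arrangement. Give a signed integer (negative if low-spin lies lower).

-10810

In the high-spin limit (t₂g³ eg¹) the orbital term is -0.6Δₒ = -16314 cm⁻¹, with no excess pairing.
Low-spin t₂g⁴ eg⁰ gives -1.6Δₒ = -43504 cm⁻¹, but forming 1 extra pair costs 1P = 16380 cm⁻¹, so E(LS) = -43504 + 16380 = -27124 cm⁻¹.
E(LS) − E(HS) = -27124 − (-16314) = -10810 cm⁻¹.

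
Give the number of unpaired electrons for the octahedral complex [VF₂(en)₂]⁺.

2

Ligand charges: 2×(-1) from F⁻ and 2×(+0) from en sum to -2; with overall charge +1, V is +3.
V sits in group 5; removing 3 electrons leaves V³⁺ with 5 − 3 = 2 d electrons.
Configuration: t2g^2 e_g^0, giving 2 unpaired electrons.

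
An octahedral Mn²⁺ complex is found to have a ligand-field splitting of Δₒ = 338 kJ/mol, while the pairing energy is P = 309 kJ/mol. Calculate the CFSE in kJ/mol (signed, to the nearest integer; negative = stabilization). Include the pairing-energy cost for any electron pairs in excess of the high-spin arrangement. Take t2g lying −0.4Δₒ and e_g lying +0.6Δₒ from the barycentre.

Mn²⁺: group 7, so d-count = 7 − 2 = 5.
Since Δₒ = 338 kJ/mol > P = 309 kJ/mol, the complex adopts the low-spin configuration.
Filling d⁵ accordingly: t2g^5 e_g^0.
Orbital CFSE = -2.0Δₒ = -2.0 × 338 = -676 kJ/mol.
Excess pairs vs high-spin: 2 − 0 = 2; pairing cost = +618 kJ/mol.
Net CFSE = -676 + 618 = -58 kJ/mol.

-58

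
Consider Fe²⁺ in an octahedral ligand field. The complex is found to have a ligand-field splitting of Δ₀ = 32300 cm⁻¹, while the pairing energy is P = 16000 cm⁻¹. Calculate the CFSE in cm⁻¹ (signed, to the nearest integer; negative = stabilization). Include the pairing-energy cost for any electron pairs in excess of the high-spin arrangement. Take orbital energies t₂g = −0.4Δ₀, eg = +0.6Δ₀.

-45520

Fe²⁺: group 8, so d-count = 8 − 2 = 6.
With Δ₀ > P the complex is low-spin.
Configuration: t₂g⁶ eg⁰.
Orbital CFSE = -2.4Δ₀ = -2.4 × 32300 = -77520 cm⁻¹.
Excess pairs vs high-spin: 3 − 1 = 2; pairing cost = +32000 cm⁻¹.
Net CFSE = -77520 + 32000 = -45520 cm⁻¹.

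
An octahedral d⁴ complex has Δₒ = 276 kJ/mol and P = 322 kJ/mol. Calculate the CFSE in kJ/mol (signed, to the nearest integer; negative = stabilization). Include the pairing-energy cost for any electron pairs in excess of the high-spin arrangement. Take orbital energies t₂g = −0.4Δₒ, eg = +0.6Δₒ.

Since Δₒ = 276 kJ/mol < P = 322 kJ/mol, the complex adopts the high-spin configuration.
That gives t₂g³ eg¹.
Orbital CFSE = -0.6Δₒ = -0.6 × 276 = -166 kJ/mol.
High-spin has no excess pairs, so no pairing correction applies.

-166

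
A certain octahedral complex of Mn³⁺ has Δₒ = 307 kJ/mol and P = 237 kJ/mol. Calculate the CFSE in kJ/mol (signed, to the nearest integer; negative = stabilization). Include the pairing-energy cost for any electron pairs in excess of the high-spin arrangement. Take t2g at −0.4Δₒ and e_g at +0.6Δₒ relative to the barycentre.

-254

Mn is in group 7, so Mn³⁺ is d⁴ (7 − 3 = 4).
With Δₒ > P the complex is low-spin.
That gives t2g^4 e_g^0.
Orbital CFSE = -1.6Δₒ = -1.6 × 307 = -491 kJ/mol.
Excess pairs vs high-spin: 1 − 0 = 1; pairing cost = +237 kJ/mol.
Net CFSE = -491 + 237 = -254 kJ/mol.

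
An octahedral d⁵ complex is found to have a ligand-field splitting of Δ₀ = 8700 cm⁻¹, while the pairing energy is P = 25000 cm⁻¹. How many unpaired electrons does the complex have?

Δ₀ < P, so pairing is avoided: the ground state is high-spin.
Configuration: t2g^3 e_g^2.
Unpaired electrons: 5.

5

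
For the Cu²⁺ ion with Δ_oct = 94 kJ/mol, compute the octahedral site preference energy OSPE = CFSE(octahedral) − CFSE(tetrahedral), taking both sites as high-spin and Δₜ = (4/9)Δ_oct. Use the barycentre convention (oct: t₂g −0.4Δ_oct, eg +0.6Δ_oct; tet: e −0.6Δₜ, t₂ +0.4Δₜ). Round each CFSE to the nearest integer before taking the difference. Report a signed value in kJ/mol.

-39

Group 11 minus oxidation state +2 gives a d⁹ configuration for Cu²⁺.
Octahedral (high-spin): t2g^6 e_g^3, CFSE = 6(−0.4) + 3(+0.6) = -0.6Δ_oct = -0.6 × 94 = -56 kJ/mol.
In a tetrahedral site the filling is e^4 t2^5: CFSE(tet) = -0.4Δₜ = -0.4 × (4/9)(94) = -17 kJ/mol.
OSPE = -56 − (-17) = -39 kJ/mol.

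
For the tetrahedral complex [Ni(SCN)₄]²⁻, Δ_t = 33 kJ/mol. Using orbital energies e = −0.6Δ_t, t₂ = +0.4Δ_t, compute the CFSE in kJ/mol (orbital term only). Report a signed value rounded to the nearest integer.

Each SCN⁻ contributes -1; 4 × (-1) = -4. With overall charge -2, Ni is in the +2 oxidation state.
Group 10 minus oxidation state +2 gives a d⁸ configuration for Ni²⁺.
With tetrahedral geometry the complex is necessarily high-spin.
Configuration: e⁴ t₂⁴.
CFSE(orbital) = 4×(-0.6Δ_t) + 4×(0.4Δ_t) = -0.8Δ_t; with Δ_t = 33 kJ/mol that is -26 kJ/mol.

-26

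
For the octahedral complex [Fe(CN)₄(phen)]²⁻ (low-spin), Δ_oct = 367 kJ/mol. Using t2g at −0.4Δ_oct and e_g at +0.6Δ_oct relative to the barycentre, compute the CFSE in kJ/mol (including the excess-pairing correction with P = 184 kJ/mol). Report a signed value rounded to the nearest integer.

-513

Ligand charges: 4×(-1) from CN⁻ and 1×(+0) from phen sum to -4; with overall charge -2, Fe is +2.
Group 8 minus oxidation state +2 gives a d⁶ configuration for Fe²⁺.
Electron filling gives t2g^6 e_g^0.
Orbital CFSE = 6(-0.4) + 0(0.6) = -2.4Δ_oct = -2.4 × 367 = -881 kJ/mol.
Pairing penalty: 3 pairs vs 1 in the high-spin reference → 2 extra × P = 368 kJ/mol.
Net CFSE = -881 + 368 = -513 kJ/mol.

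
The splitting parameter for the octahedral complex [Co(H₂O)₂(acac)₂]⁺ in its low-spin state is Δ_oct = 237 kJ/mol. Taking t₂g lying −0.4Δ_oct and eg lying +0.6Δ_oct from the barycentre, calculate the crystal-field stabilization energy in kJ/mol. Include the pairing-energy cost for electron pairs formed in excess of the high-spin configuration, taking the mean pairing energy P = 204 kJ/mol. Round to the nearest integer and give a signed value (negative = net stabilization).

-161

Ligand charges: 2×(+0) from H₂O and 2×(-1) from acac⁻ sum to -2; with overall charge +1, Co is +3.
Co³⁺: group 9, so d-count = 9 − 3 = 6.
Configuration: t₂g⁶ eg⁰.
CFSE(orbital) = 6×(-0.4Δ_oct) + 0×(0.6Δ_oct) = -2.4Δ_oct; with Δ_oct = 237 kJ/mol that is -569 kJ/mol.
Relative to high-spin t₂g⁴ eg² (1 paired), the low-spin configuration has 2 additional pairs, contributing +2 × 204 = +408 kJ/mol.
Net CFSE = -569 + 408 = -161 kJ/mol.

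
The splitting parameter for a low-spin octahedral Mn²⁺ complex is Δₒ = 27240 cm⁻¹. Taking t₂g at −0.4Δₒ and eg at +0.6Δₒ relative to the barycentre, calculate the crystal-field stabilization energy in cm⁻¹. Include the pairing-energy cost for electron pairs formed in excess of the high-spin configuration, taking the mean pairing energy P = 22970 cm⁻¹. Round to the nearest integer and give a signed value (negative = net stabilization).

-8540

Group 7 minus oxidation state +2 gives a d⁵ configuration for Mn²⁺.
The d⁵ electrons fill as t₂g⁵ eg⁰.
Orbital CFSE = 5(-0.4) + 0(0.6) = -2.0Δₒ = -2.0 × 27240 = -54480 cm⁻¹.
Pairing penalty: 2 pairs vs 0 in the high-spin reference → 2 extra × P = 45940 cm⁻¹.
Net CFSE = -54480 + 45940 = -8540 cm⁻¹.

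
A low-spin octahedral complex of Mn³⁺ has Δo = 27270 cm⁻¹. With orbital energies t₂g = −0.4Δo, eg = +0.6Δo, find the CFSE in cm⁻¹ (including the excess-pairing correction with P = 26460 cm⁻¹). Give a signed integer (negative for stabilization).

-17172

Mn³⁺: group 7, so d-count = 7 − 3 = 4.
The d⁴ electrons fill as t₂g⁴ eg⁰.
CFSE(orbital) = 4×(-0.4Δo) + 0×(0.6Δo) = -1.6Δo; with Δo = 27270 cm⁻¹ that is -43632 cm⁻¹.
High-spin d⁴ would be t₂g³ eg¹ with 0 pairs; low-spin has 1, so 1 excess pair costs +1P = +26460 cm⁻¹.
Combining: -43632 + 26460 = -17172 cm⁻¹.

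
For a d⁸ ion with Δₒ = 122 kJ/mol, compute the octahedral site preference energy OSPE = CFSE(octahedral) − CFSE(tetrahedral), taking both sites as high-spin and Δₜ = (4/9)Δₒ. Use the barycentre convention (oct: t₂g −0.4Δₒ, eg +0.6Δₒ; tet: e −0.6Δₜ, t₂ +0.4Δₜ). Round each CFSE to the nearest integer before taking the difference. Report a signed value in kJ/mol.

-103

Octahedral (high-spin): t2g^6 e_g^2, CFSE = 6(−0.4) + 2(+0.6) = -1.2Δₒ = -1.2 × 122 = -146 kJ/mol.
Tetrahedral e^4 t2^4 gives -0.8Δₜ = -0.8 × (4/9) × 122 = -43 kJ/mol.
OSPE = CFSE(oct) − CFSE(tet) = -146 − (-43) = -103 kJ/mol.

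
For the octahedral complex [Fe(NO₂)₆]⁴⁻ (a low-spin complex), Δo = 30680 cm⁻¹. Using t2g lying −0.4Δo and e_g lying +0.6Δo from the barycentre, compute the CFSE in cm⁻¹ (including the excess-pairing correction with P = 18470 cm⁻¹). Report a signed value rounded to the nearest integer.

-36692

Each NO₂⁻ contributes -1; 6 × (-1) = -6. With overall charge -4, Fe is in the +2 oxidation state.
Fe is in group 8, so Fe²⁺ is d⁶ (8 − 2 = 6).
Configuration: t2g^6 e_g^0.
The orbital stabilization is -2.4Δo = -2.4 × 30680 = -73632 cm⁻¹.
Pairing penalty: 3 pairs vs 1 in the high-spin reference → 2 extra × P = 36940 cm⁻¹.
Overall CFSE = -73632 + 36940 = -36692 cm⁻¹.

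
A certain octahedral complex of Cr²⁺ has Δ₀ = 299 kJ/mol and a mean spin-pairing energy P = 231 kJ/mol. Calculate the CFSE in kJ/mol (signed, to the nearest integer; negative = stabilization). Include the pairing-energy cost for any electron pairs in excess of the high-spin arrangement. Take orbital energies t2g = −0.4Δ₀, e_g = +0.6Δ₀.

-247

Cr sits in group 6; removing 2 electrons leaves Cr²⁺ with 6 − 2 = 4 d electrons.
Since Δ₀ = 299 kJ/mol > P = 231 kJ/mol, the complex adopts the low-spin configuration.
Filling d⁴ accordingly: t2g^4 e_g^0.
Orbital CFSE = -1.6Δ₀ = -1.6 × 299 = -478 kJ/mol.
Excess pairs vs high-spin: 1 − 0 = 1; pairing cost = +231 kJ/mol.
Net CFSE = -478 + 231 = -247 kJ/mol.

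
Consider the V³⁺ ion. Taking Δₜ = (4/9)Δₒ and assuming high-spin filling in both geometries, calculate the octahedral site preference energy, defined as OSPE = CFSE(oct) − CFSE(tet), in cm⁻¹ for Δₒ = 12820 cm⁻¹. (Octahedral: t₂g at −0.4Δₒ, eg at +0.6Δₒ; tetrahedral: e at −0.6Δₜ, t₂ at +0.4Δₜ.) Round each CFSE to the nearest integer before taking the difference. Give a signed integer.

-3419

Group 5 minus oxidation state +3 gives a d² configuration for V³⁺.
Octahedral (high-spin): t₂g² eg⁰, CFSE = 2(−0.4) + 0(+0.6) = -0.8Δₒ = -0.8 × 12820 = -10256 cm⁻¹.
Tetrahedral: e² t₂⁰, CFSE = 2(−0.6) + 0(+0.4) = -1.2Δₜ = -1.2 × (4/9) × 12820 = -6837 cm⁻¹.
Subtracting, OSPE = -10256 − (-6837) = -3419 cm⁻¹.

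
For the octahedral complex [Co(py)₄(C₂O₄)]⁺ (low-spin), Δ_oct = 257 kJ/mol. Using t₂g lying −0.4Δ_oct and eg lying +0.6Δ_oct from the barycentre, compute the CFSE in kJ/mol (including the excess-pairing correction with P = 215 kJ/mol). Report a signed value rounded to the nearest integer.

Ligand charges: 4×(+0) from py and 1×(-2) from C₂O₄²⁻ sum to -2; with overall charge +1, Co is +3.
Co is in group 9, so Co³⁺ is d⁶ (9 − 3 = 6).
Electron filling gives t₂g⁶ eg⁰.
CFSE(orbital) = 6×(-0.4Δ_oct) + 0×(0.6Δ_oct) = -2.4Δ_oct; with Δ_oct = 257 kJ/mol that is -617 kJ/mol.
Relative to high-spin t₂g⁴ eg² (1 paired), the low-spin configuration has 2 additional pairs, contributing +2 × 215 = +430 kJ/mol.
Combining: -617 + 430 = -187 kJ/mol.

-187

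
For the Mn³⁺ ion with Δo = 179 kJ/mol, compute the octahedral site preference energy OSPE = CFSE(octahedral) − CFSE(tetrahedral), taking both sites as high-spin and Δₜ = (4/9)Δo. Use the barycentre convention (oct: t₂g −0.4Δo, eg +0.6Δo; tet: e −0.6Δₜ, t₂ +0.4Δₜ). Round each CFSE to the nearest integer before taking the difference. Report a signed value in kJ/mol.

Mn is in group 7, so Mn³⁺ is d⁴ (7 − 3 = 4).
Octahedral high-spin t₂g³ eg¹: CFSE = -0.6 × 179 = -107 kJ/mol.
Tetrahedral: e² t₂², CFSE = 2(−0.6) + 2(+0.4) = -0.4Δₜ = -0.4 × (4/9) × 179 = -32 kJ/mol.
Subtracting, OSPE = -107 − (-32) = -75 kJ/mol.

-75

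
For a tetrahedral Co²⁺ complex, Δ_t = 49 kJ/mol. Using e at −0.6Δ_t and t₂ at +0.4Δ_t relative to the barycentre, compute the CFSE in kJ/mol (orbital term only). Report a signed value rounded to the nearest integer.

Co sits in group 9; removing 2 electrons leaves Co²⁺ with 9 − 2 = 7 d electrons.
Tetrahedral splitting is small, so the complex is high-spin.
Electron filling gives e⁴ t₂³.
Orbital CFSE = 4(-0.6) + 3(0.4) = -1.2Δ_t = -1.2 × 49 = -59 kJ/mol.

-59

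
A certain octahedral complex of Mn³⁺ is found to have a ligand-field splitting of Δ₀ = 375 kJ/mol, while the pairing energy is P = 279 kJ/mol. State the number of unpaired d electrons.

2

Mn³⁺: group 7, so d-count = 7 − 3 = 4.
Since Δ₀ = 375 kJ/mol > P = 279 kJ/mol, the complex adopts the low-spin configuration.
Configuration: t₂g⁴ eg⁰.
Unpaired electrons: 2.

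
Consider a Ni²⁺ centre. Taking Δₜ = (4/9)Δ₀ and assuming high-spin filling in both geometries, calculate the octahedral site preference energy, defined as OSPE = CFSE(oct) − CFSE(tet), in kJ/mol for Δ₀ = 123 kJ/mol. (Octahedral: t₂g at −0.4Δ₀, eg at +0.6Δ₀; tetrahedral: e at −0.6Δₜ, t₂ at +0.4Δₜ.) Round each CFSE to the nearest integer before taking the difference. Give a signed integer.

Group 10 minus oxidation state +2 gives a d⁸ configuration for Ni²⁺.
In an octahedral site d⁸ (HS) is t2g^6 e_g^2, giving CFSE(oct) = -1.2Δ₀ = -148 kJ/mol.
In a tetrahedral site the filling is e^4 t2^4: CFSE(tet) = -0.8Δₜ = -0.8 × (4/9)(123) = -44 kJ/mol.
Subtracting, OSPE = -148 − (-44) = -104 kJ/mol.

-104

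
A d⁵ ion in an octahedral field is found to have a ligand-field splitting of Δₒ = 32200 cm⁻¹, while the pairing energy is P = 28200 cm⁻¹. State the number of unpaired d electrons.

1

With Δₒ > P the complex is low-spin.
That gives t₂g⁵ eg⁰.
Unpaired electrons: 1.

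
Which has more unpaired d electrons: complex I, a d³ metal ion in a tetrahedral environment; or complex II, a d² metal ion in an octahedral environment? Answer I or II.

I

I: Tetrahedral fields are weak (Δₜ ≈ 4/9 Δₒ), so electrons fill high-spin; e² t₂¹ → 3 unpaired.
II: For octahedral d² the high- and low-spin configurations coincide; t₂g² eg⁰ → 2 unpaired.
So I has more unpaired electrons.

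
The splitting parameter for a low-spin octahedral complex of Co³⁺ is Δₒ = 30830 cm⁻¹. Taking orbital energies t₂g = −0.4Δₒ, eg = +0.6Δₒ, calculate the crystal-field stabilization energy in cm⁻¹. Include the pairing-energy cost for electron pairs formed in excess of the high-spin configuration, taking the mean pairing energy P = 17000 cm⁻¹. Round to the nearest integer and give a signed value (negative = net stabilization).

-39992

Group 9 minus oxidation state +3 gives a d⁶ configuration for Co³⁺.
The d⁶ electrons fill as t₂g⁶ eg⁰.
CFSE(orbital) = 6×(-0.4Δₒ) + 0×(0.6Δₒ) = -2.4Δₒ; with Δₒ = 30830 cm⁻¹ that is -73992 cm⁻¹.
Pairing penalty: 3 pairs vs 1 in the high-spin reference → 2 extra × P = 34000 cm⁻¹.
Combining: -73992 + 34000 = -39992 cm⁻¹.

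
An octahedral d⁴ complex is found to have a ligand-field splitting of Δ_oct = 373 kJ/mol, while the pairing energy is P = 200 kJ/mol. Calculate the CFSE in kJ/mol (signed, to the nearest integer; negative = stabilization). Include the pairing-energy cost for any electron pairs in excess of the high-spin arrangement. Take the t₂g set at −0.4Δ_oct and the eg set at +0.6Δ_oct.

Since Δ_oct = 373 kJ/mol > P = 200 kJ/mol, the complex adopts the low-spin configuration.
Filling d⁴ accordingly: t₂g⁴ eg⁰.
Orbital CFSE = -1.6Δ_oct = -1.6 × 373 = -597 kJ/mol.
Excess pairs vs high-spin: 1 − 0 = 1; pairing cost = +200 kJ/mol.
Net CFSE = -597 + 200 = -397 kJ/mol.

-397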